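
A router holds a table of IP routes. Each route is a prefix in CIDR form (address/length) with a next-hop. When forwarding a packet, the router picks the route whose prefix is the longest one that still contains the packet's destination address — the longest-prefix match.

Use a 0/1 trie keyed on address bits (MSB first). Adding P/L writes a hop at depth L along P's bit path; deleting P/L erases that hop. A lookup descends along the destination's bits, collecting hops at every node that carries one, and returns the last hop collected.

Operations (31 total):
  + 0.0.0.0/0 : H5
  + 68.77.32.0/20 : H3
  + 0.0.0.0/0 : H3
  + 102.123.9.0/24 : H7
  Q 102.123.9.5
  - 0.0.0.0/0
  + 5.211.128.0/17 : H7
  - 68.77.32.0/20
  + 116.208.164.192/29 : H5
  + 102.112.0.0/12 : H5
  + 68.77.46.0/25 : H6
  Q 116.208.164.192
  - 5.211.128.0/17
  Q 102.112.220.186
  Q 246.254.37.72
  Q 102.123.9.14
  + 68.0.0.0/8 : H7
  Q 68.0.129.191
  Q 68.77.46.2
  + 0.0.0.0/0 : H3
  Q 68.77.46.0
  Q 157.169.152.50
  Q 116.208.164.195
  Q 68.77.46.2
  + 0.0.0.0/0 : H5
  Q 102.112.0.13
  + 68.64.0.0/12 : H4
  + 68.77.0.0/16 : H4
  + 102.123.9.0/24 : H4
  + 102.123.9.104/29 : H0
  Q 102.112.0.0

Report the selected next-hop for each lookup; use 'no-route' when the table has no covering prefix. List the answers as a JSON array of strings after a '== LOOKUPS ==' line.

Process each operation:
  + 0.0.0.0/0 (H5) depth=0
  + 68.77.32.0/20 (H3) depth=20
  + 0.0.0.0/0 (H3) depth=0
  + 102.123.9.0/24 (H7) depth=24
  Q 102.123.9.5: descend 011001100111101100001001 ; hops seen [H3,H7] ; pick H7
  - 0.0.0.0/0 clear@0
  + 5.211.128.0/17 (H7) depth=17
  - 68.77.32.0/20 clear@20
  + 116.208.164.192/29 (H5) depth=29
  + 102.112.0.0/12 (H5) depth=12
  + 68.77.46.0/25 (H6) depth=25
  Q 116.208.164.192: descend 01110100110100001010010011000 ; hops seen [H5] ; pick H5
  - 5.211.128.0/17 clear@17
  Q 102.112.220.186: descend 011001100111 ; hops seen [H5] ; pick H5
  Q 246.254.37.72: descend ε ; hops seen [∅] ; pick no-route
  Q 102.123.9.14: descend 011001100111101100001001 ; hops seen [H5,H7] ; pick H7
  + 68.0.0.0/8 (H7) depth=8
  Q 68.0.129.191: descend 010001000 ; hops seen [H7] ; pick H7
  Q 68.77.46.2: descend 0100010001001101001011100 ; hops seen [H7,H6] ; pick H6
  + 0.0.0.0/0 (H3) depth=0
  Q 68.77.46.0: descend 0100010001001101001011100 ; hops seen [H3,H7,H6] ; pick H6
  Q 157.169.152.50: descend ε ; hops seen [H3] ; pick H3
  Q 116.208.164.195: descend 01110100110100001010010011000 ; hops seen [H3,H5] ; pick H5
  Q 68.77.46.2: descend 0100010001001101001011100 ; hops seen [H3,H7,H6] ; pick H6
  + 0.0.0.0/0 (H5) depth=0
  Q 102.112.0.13: descend 011001100111 ; hops seen [H5,H5] ; pick H5
  + 68.64.0.0/12 (H4) depth=12
  + 68.77.0.0/16 (H4) depth=16
  + 102.123.9.0/24 (H4) depth=24
  + 102.123.9.104/29 (H0) depth=29
  Q 102.112.0.0: descend 011001100111 ; hops seen [H5,H5] ; pick H5

== LOOKUPS ==
["H7","H5","H5","no-route","H7","H7","H6","H6","H3","H5","H6","H5","H5"]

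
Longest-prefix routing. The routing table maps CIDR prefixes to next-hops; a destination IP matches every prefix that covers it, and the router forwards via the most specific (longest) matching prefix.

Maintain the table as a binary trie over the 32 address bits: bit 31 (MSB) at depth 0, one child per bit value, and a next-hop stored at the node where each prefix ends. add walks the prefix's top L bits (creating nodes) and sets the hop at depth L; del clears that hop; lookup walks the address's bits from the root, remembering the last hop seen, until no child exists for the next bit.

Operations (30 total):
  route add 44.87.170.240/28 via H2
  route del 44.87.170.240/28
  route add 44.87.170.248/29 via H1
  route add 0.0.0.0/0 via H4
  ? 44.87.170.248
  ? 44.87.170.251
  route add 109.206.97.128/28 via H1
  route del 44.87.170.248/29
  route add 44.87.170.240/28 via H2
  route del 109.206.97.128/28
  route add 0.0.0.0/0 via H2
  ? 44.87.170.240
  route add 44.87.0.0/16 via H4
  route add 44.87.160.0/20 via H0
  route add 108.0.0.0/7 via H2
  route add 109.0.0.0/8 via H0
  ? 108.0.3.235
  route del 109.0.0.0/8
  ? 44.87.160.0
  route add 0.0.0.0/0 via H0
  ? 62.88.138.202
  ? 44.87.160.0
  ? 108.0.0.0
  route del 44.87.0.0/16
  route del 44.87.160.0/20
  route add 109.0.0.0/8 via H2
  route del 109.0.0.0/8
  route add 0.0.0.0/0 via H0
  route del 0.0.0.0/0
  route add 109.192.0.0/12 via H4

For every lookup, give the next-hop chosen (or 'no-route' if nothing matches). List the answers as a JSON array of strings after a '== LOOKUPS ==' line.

Apply in order:
  add 44.87.170.240/28 -> H2 at depth 28
  del 44.87.170.240/28 (clear depth 28)
  add 44.87.170.248/29 -> H1 at depth 29
  add 0.0.0.0/0 -> H4 at depth 0
  lookup 44.87.170.248: bits 00101100010101111010101011111 walk d0:H4→d1:-→d2:-→d3:-→d4:-→d5:-→d6:-→d7:-→d8:-→d9:-→d10:-→d11:-→d12:-→d13:-→d14:-→d15:-→d16:-→d17:-→d18:-→d19:-→d20:-→d21:-→d22:-→d23:-→d24:-→d25:-→d26:-→d27:-→d28:-→d29:H1 -> H1
  lookup 44.87.170.251: bits 00101100010101111010101011111 walk d0:H4→d1:-→d2:-→d3:-→d4:-→d5:-→d6:-→d7:-→d8:-→d9:-→d10:-→d11:-→d12:-→d13:-→d14:-→d15:-→d16:-→d17:-→d18:-→d19:-→d20:-→d21:-→d22:-→d23:-→d24:-→d25:-→d26:-→d27:-→d28:-→d29:H1 -> H1
  add 109.206.97.128/28 -> H1 at depth 28
  del 44.87.170.248/29 (clear depth 29)
  add 44.87.170.240/28 -> H2 at depth 28
  del 109.206.97.128/28 (clear depth 28)
  add 0.0.0.0/0 -> H2 at depth 0
  lookup 44.87.170.240: bits 0010110001010111101010101111 walk d0:H2→d1:-→d2:-→d3:-→d4:-→d5:-→d6:-→d7:-→d8:-→d9:-→d10:-→d11:-→d12:-→d13:-→d14:-→d15:-→d16:-→d17:-→d18:-→d19:-→d20:-→d21:-→d22:-→d23:-→d24:-→d25:-→d26:-→d27:-→d28:H2 -> H2
  add 44.87.0.0/16 -> H4 at depth 16
  add 44.87.160.0/20 -> H0 at depth 20
  add 108.0.0.0/7 -> H2 at depth 7
  add 109.0.0.0/8 -> H0 at depth 8
  lookup 108.0.3.235: bits 0110110 walk d0:H2→d1:-→d2:-→d3:-→d4:-→d5:-→d6:-→d7:H2 -> H2
  del 109.0.0.0/8 (clear depth 8)
  lookup 44.87.160.0: bits 00101100010101111010 walk d0:H2→d1:-→d2:-→d3:-→d4:-→d5:-→d6:-→d7:-→d8:-→d9:-→d10:-→d11:-→d12:-→d13:-→d14:-→d15:-→d16:H4→d17:-→d18:-→d19:-→d20:H0 -> H0
  add 0.0.0.0/0 -> H0 at depth 0
  lookup 62.88.138.202: bits 001 walk d0:H0→d1:-→d2:-→d3:- -> H0
  lookup 44.87.160.0: bits 00101100010101111010 walk d0:H0→d1:-→d2:-→d3:-→d4:-→d5:-→d6:-→d7:-→d8:-→d9:-→d10:-→d11:-→d12:-→d13:-→d14:-→d15:-→d16:H4→d17:-→d18:-→d19:-→d20:H0 -> H0
  lookup 108.0.0.0: bits 0110110 walk d0:H0→d1:-→d2:-→d3:-→d4:-→d5:-→d6:-→d7:H2 -> H2
  del 44.87.0.0/16 (clear depth 16)
  del 44.87.160.0/20 (clear depth 20)
  add 109.0.0.0/8 -> H2 at depth 8
  del 109.0.0.0/8 (clear depth 8)
  add 0.0.0.0/0 -> H0 at depth 0
  del 0.0.0.0/0 (clear depth 0)
  add 109.192.0.0/12 -> H4 at depth 12

== LOOKUPS ==
["H1","H1","H2","H2","H0","H0","H0","H2"]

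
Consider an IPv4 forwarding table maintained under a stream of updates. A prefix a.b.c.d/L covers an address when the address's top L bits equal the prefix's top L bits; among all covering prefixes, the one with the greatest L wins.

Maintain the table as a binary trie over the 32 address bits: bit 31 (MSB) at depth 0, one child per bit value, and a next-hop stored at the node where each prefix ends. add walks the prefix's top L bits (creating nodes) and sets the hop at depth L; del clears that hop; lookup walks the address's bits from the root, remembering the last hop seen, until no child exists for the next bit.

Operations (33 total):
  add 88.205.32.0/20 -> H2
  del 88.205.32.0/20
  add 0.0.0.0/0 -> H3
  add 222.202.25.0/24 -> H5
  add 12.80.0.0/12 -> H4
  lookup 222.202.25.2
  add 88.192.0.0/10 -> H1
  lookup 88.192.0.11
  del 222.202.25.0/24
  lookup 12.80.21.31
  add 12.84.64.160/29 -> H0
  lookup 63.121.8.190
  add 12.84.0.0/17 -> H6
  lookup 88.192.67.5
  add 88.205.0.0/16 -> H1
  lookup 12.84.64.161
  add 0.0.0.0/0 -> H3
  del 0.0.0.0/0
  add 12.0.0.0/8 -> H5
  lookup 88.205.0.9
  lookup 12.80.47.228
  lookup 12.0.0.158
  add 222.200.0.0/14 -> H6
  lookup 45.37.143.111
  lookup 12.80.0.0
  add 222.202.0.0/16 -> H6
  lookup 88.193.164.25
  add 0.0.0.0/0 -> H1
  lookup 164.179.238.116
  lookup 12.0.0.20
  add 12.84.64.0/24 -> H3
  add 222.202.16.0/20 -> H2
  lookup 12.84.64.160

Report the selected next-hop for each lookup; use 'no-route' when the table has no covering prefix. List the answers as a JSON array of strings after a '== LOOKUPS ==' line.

Apply in order:
  add 88.205.32.0/20 -> H2 at depth 20
  - 88.205.32.0/20 clear@20
  add 0.0.0.0/0 -> H3 at depth 0
  add 222.202.25.0/24 -> H5 at depth 24
  add 12.80.0.0/12 -> H4 at depth 12
  Q 222.202.25.2: descend 110111101100101000011001 ; hops seen [H3,H5] ; pick H5
  add 88.192.0.0/10 -> H1 at depth 10
  Q 88.192.0.11: descend 010110001100 ; hops seen [H3,H1] ; pick H1
  - 222.202.25.0/24 clear@24
  Q 12.80.21.31: descend 000011000101 ; hops seen [H3,H4] ; pick H4
  add 12.84.64.160/29 -> H0 at depth 29
  Q 63.121.8.190: descend 00 ; hops seen [H3] ; pick H3
  add 12.84.0.0/17 -> H6 at depth 17
  Q 88.192.67.5: descend 010110001100 ; hops seen [H3,H1] ; pick H1
  add 88.205.0.0/16 -> H1 at depth 16
  Q 12.84.64.161: descend 00001100010101000100000010100 ; hops seen [H3,H4,H6,H0] ; pick H0
  add 0.0.0.0/0 -> H3 at depth 0
  - 0.0.0.0/0 clear@0
  add 12.0.0.0/8 -> H5 at depth 8
  Q 88.205.0.9: descend 010110001100110100 ; hops seen [H1,H1] ; pick H1
  Q 12.80.47.228: descend 0000110001010 ; hops seen [H5,H4] ; pick H4
  Q 12.0.0.158: descend 000011000 ; hops seen [H5] ; pick H5
  add 222.200.0.0/14 -> H6 at depth 14
  Q 45.37.143.111: descend 00 ; hops seen [∅] ; pick no-route
  Q 12.80.0.0: descend 0000110001010 ; hops seen [H5,H4] ; pick H4
  add 222.202.0.0/16 -> H6 at depth 16
  Q 88.193.164.25: descend 010110001100 ; hops seen [H1] ; pick H1
  add 0.0.0.0/0 -> H1 at depth 0
  Q 164.179.238.116: descend 1 ; hops seen [H1] ; pick H1
  Q 12.0.0.20: descend 000011000 ; hops seen [H1,H5] ; pick H5
  add 12.84.64.0/24 -> H3 at depth 24
  add 222.202.16.0/20 -> H2 at depth 20
  Q 12.84.64.160: descend 00001100010101000100000010100 ; hops seen [H1,H5,H4,H6,H3,H0] ; pick H0

== LOOKUPS ==
["H5","H1","H4","H3","H1","H0","H1","H4","H5","no-route","H4","H1","H1","H5","H0"]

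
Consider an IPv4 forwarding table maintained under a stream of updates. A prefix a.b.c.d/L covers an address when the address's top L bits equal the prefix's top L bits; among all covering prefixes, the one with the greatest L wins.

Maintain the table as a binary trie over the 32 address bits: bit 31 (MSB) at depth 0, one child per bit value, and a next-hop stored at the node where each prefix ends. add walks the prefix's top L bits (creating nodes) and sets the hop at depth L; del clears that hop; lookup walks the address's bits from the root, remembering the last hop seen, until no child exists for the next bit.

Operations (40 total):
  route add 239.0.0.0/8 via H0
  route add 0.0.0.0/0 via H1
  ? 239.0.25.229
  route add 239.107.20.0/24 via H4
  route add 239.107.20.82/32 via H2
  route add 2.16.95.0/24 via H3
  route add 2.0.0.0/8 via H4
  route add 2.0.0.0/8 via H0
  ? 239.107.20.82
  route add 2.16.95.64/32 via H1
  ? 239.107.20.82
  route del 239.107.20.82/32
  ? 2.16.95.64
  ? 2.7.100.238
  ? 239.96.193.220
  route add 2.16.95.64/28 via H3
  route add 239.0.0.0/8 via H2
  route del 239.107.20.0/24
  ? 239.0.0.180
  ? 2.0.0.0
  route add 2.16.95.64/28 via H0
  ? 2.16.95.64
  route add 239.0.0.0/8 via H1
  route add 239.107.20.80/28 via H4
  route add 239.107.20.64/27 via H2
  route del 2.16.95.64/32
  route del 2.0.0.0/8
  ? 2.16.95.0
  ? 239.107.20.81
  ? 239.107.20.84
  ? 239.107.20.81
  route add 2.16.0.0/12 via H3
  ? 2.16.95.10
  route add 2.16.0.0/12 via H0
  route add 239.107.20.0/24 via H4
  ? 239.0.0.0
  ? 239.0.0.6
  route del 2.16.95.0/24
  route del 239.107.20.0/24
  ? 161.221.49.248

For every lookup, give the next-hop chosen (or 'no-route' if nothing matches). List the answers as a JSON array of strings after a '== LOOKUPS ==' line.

Apply in order:
  + 239.0.0.0/8 (H0) depth=8
  + 0.0.0.0/0 (H1) depth=0
  Q 239.0.25.229: descend 11101111 ; hops seen [H1,H0] ; pick H0
  + 239.107.20.0/24 (H4) depth=24
  + 239.107.20.82/32 (H2) depth=32
  + 2.16.95.0/24 (H3) depth=24
  + 2.0.0.0/8 (H4) depth=8
  + 2.0.0.0/8 (H0) depth=8
  Q 239.107.20.82: descend 11101111011010110001010001010010 ; hops seen [H1,H0,H4,H2] ; pick H2
  + 2.16.95.64/32 (H1) depth=32
  Q 239.107.20.82: descend 11101111011010110001010001010010 ; hops seen [H1,H0,H4,H2] ; pick H2
  - 239.107.20.82/32 clear@32
  Q 2.16.95.64: descend 00000010000100000101111101000000 ; hops seen [H1,H0,H3,H1] ; pick H1
  Q 2.7.100.238: descend 00000010000 ; hops seen [H1,H0] ; pick H0
  Q 239.96.193.220: descend 111011110110 ; hops seen [H1,H0] ; pick H0
  + 2.16.95.64/28 (H3) depth=28
  + 239.0.0.0/8 (H2) depth=8
  - 239.107.20.0/24 clear@24
  Q 239.0.0.180: descend 111011110 ; hops seen [H1,H2] ; pick H2
  Q 2.0.0.0: descend 00000010000 ; hops seen [H1,H0] ; pick H0
  + 2.16.95.64/28 (H0) depth=28
  Q 2.16.95.64: descend 00000010000100000101111101000000 ; hops seen [H1,H0,H3,H0,H1] ; pick H1
  + 239.0.0.0/8 (H1) depth=8
  + 239.107.20.80/28 (H4) depth=28
  + 239.107.20.64/27 (H2) depth=27
  - 2.16.95.64/32 clear@32
  - 2.0.0.0/8 clear@8
  Q 2.16.95.0: descend 0000001000010000010111110 ; hops seen [H1,H3] ; pick H3
  Q 239.107.20.81: descend 111011110110101100010100010100 ; hops seen [H1,H1,H2,H4] ; pick H4
  Q 239.107.20.84: descend 11101111011010110001010001010 ; hops seen [H1,H1,H2,H4] ; pick H4
  Q 239.107.20.81: descend 111011110110101100010100010100 ; hops seen [H1,H1,H2,H4] ; pick H4
  + 2.16.0.0/12 (H3) depth=12
  Q 2.16.95.10: descend 0000001000010000010111110 ; hops seen [H1,H3,H3] ; pick H3
  + 2.16.0.0/12 (H0) depth=12
  + 239.107.20.0/24 (H4) depth=24
  Q 239.0.0.0: descend 111011110 ; hops seen [H1,H1] ; pick H1
  Q 239.0.0.6: descend 111011110 ; hops seen [H1,H1] ; pick H1
  - 2.16.95.0/24 clear@24
  - 239.107.20.0/24 clear@24
  Q 161.221.49.248: descend 1 ; hops seen [H1] ; pick H1

== LOOKUPS ==
["H0","H2","H2","H1","H0","H0","H2","H0","H1","H3","H4","H4","H4","H3","H1","H1","H1"]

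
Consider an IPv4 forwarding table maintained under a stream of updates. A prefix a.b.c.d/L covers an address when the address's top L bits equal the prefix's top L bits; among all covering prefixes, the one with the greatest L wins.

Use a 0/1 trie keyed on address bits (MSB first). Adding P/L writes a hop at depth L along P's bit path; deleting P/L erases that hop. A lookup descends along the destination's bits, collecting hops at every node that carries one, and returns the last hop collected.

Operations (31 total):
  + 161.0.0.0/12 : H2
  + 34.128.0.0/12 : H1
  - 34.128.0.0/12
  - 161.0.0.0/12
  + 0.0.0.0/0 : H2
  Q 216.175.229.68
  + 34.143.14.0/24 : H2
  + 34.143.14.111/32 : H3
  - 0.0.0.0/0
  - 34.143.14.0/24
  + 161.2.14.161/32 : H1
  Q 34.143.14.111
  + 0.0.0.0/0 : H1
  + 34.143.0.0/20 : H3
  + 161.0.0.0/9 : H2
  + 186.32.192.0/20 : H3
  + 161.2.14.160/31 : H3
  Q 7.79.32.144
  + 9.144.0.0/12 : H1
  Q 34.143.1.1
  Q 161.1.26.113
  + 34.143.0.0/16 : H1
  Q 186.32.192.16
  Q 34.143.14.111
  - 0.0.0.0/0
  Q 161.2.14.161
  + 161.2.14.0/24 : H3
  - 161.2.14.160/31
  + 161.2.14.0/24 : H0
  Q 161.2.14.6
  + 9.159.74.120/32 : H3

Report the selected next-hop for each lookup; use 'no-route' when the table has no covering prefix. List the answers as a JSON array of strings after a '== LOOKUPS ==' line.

Trace:
  + 161.0.0.0/12 (H2) depth=12
  + 34.128.0.0/12 (H1) depth=12
  - 34.128.0.0/12 clear@12
  - 161.0.0.0/12 clear@12
  + 0.0.0.0/0 (H2) depth=0
  lookup 216.175.229.68: bits 1 walk d0:H2→d1:- -> H2
  + 34.143.14.0/24 (H2) depth=24
  + 34.143.14.111/32 (H3) depth=32
  - 0.0.0.0/0 clear@0
  - 34.143.14.0/24 clear@24
  + 161.2.14.161/32 (H1) depth=32
  lookup 34.143.14.111: bits 00100010100011110000111001101111 walk d0:-→d1:-→d2:-→d3:-→d4:-→d5:-→d6:-→d7:-→d8:-→d9:-→d10:-→d11:-→d12:-→d13:-→d14:-→d15:-→d16:-→d17:-→d18:-→d19:-→d20:-→d21:-→d22:-→d23:-→d24:-→d25:-→d26:-→d27:-→d28:-→d29:-→d30:-→d31:-→d32:H3 -> H3
  + 0.0.0.0/0 (H1) depth=0
  + 34.143.0.0/20 (H3) depth=20
  + 161.0.0.0/9 (H2) depth=9
  + 186.32.192.0/20 (H3) depth=20
  + 161.2.14.160/31 (H3) depth=31
  lookup 7.79.32.144: bits 00 walk d0:H1→d1:-→d2:- -> H1
  + 9.144.0.0/12 (H1) depth=12
  lookup 34.143.1.1: bits 00100010100011110000 walk d0:H1→d1:-→d2:-→d3:-→d4:-→d5:-→d6:-→d7:-→d8:-→d9:-→d10:-→d11:-→d12:-→d13:-→d14:-→d15:-→d16:-→d17:-→d18:-→d19:-→d20:H3 -> H3
  lookup 161.1.26.113: bits 10100001000000 walk d0:H1→d1:-→d2:-→d3:-→d4:-→d5:-→d6:-→d7:-→d8:-→d9:H2→d10:-→d11:-→d12:-→d13:-→d14:- -> H2
  + 34.143.0.0/16 (H1) depth=16
  lookup 186.32.192.16: bits 10111010001000001100 walk d0:H1→d1:-→d2:-→d3:-→d4:-→d5:-→d6:-→d7:-→d8:-→d9:-→d10:-→d11:-→d12:-→d13:-→d14:-→d15:-→d16:-→d17:-→d18:-→d19:-→d20:H3 -> H3
  lookup 34.143.14.111: bits 00100010100011110000111001101111 walk d0:H1→d1:-→d2:-→d3:-→d4:-→d5:-→d6:-→d7:-→d8:-→d9:-→d10:-→d11:-→d12:-→d13:-→d14:-→d15:-→d16:H1→d17:-→d18:-→d19:-→d20:H3→d21:-→d22:-→d23:-→d24:-→d25:-→d26:-→d27:-→d28:-→d29:-→d30:-→d31:-→d32:H3 -> H3
  - 0.0.0.0/0 clear@0
  lookup 161.2.14.161: bits 10100001000000100000111010100001 walk d0:-→d1:-→d2:-→d3:-→d4:-→d5:-→d6:-→d7:-→d8:-→d9:H2→d10:-→d11:-→d12:-→d13:-→d14:-→d15:-→d16:-→d17:-→d18:-→d19:-→d20:-→d21:-→d22:-→d23:-→d24:-→d25:-→d26:-→d27:-→d28:-→d29:-→d30:-→d31:H3→d32:H1 -> H1
  + 161.2.14.0/24 (H3) depth=24
  - 161.2.14.160/31 clear@31
  + 161.2.14.0/24 (H0) depth=24
  lookup 161.2.14.6: bits 101000010000001000001110 walk d0:-→d1:-→d2:-→d3:-→d4:-→d5:-→d6:-→d7:-→d8:-→d9:H2→d10:-→d11:-→d12:-→d13:-→d14:-→d15:-→d16:-→d17:-→d18:-→d19:-→d20:-→d21:-→d22:-→d23:-→d24:H0 -> H0
  + 9.159.74.120/32 (H3) depth=32

== LOOKUPS ==
["H2","H3","H1","H3","H2","H3","H3","H1","H0"]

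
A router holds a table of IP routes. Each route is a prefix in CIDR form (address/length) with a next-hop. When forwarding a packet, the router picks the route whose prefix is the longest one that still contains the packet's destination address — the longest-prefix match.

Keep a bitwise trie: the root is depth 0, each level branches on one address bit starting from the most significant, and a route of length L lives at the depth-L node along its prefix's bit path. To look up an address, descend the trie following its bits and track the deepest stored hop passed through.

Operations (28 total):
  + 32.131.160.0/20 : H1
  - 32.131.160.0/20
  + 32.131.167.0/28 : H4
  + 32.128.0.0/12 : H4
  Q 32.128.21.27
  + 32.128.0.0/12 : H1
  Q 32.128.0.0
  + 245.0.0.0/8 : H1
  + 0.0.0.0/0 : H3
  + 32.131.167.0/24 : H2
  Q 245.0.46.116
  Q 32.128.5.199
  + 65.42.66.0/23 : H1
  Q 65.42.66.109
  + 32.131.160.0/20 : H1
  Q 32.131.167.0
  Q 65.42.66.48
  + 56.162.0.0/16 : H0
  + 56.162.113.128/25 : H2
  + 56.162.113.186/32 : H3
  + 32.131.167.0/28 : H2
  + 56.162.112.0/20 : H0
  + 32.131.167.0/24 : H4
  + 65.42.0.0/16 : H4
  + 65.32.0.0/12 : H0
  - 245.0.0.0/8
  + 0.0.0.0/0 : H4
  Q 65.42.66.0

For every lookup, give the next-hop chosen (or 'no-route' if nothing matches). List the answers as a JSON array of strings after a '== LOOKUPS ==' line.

Trace:
  add 32.131.160.0/20 -> H1 at depth 20
  del 32.131.160.0/20 (clear depth 20)
  add 32.131.167.0/28 -> H4 at depth 28
  add 32.128.0.0/12 -> H4 at depth 12
  lookup 32.128.21.27: bits 00100000100000 walk d0:-→d1:-→d2:-→d3:-→d4:-→d5:-→d6:-→d7:-→d8:-→d9:-→d10:-→d11:-→d12:H4→d13:-→d14:- -> H4
  add 32.128.0.0/12 -> H1 at depth 12
  lookup 32.128.0.0: bits 00100000100000 walk d0:-→d1:-→d2:-→d3:-→d4:-→d5:-→d6:-→d7:-→d8:-→d9:-→d10:-→d11:-→d12:H1→d13:-→d14:- -> H1
  add 245.0.0.0/8 -> H1 at depth 8
  add 0.0.0.0/0 -> H3 at depth 0
  add 32.131.167.0/24 -> H2 at depth 24
  lookup 245.0.46.116: bits 11110101 walk d0:H3→d1:-→d2:-→d3:-→d4:-→d5:-→d6:-→d7:-→d8:H1 -> H1
  lookup 32.128.5.199: bits 00100000100000 walk d0:H3→d1:-→d2:-→d3:-→d4:-→d5:-→d6:-→d7:-→d8:-→d9:-→d10:-→d11:-→d12:H1→d13:-→d14:- -> H1
  add 65.42.66.0/23 -> H1 at depth 23
  lookup 65.42.66.109: bits 01000001001010100100001 walk d0:H3→d1:-→d2:-→d3:-→d4:-→d5:-→d6:-→d7:-→d8:-→d9:-→d10:-→d11:-→d12:-→d13:-→d14:-→d15:-→d16:-→d17:-→d18:-→d19:-→d20:-→d21:-→d22:-→d23:H1 -> H1
  add 32.131.160.0/20 -> H1 at depth 20
  lookup 32.131.167.0: bits 0010000010000011101001110000 walk d0:H3→d1:-→d2:-→d3:-→d4:-→d5:-→d6:-→d7:-→d8:-→d9:-→d10:-→d11:-→d12:H1→d13:-→d14:-→d15:-→d16:-→d17:-→d18:-→d19:-→d20:H1→d21:-→d22:-→d23:-→d24:H2→d25:-→d26:-→d27:-→d28:H4 -> H4
  lookup 65.42.66.48: bits 01000001001010100100001 walk d0:H3→d1:-→d2:-→d3:-→d4:-→d5:-→d6:-→d7:-→d8:-→d9:-→d10:-→d11:-→d12:-→d13:-→d14:-→d15:-→d16:-→d17:-→d18:-→d19:-→d20:-→d21:-→d22:-→d23:H1 -> H1
  add 56.162.0.0/16 -> H0 at depth 16
  add 56.162.113.128/25 -> H2 at depth 25
  add 56.162.113.186/32 -> H3 at depth 32
  add 32.131.167.0/28 -> H2 at depth 28
  add 56.162.112.0/20 -> H0 at depth 20
  add 32.131.167.0/24 -> H4 at depth 24
  add 65.42.0.0/16 -> H4 at depth 16
  add 65.32.0.0/12 -> H0 at depth 12
  del 245.0.0.0/8 (clear depth 8)
  add 0.0.0.0/0 -> H4 at depth 0
  lookup 65.42.66.0: bits 01000001001010100100001 walk d0:H4→d1:-→d2:-→d3:-→d4:-→d5:-→d6:-→d7:-→d8:-→d9:-→d10:-→d11:-→d12:H0→d13:-→d14:-→d15:-→d16:H4→d17:-→d18:-→d19:-→d20:-→d21:-→d22:-→d23:H1 -> H1

== LOOKUPS ==
["H4","H1","H1","H1","H1","H4","H1","H1"]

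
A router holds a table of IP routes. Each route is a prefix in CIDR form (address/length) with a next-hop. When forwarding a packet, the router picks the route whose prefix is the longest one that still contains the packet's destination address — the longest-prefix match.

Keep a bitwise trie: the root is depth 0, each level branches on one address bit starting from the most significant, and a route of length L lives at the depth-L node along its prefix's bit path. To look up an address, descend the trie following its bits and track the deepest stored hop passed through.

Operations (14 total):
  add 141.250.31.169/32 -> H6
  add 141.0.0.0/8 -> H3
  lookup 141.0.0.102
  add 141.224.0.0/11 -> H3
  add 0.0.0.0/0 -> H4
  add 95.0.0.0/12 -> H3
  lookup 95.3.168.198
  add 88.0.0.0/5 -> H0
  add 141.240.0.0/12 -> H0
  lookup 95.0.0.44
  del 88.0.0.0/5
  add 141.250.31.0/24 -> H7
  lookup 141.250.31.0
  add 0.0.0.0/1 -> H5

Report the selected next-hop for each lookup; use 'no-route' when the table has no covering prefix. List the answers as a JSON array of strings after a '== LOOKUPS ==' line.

Apply in order:
  add 141.250.31.169/32 -> H6 at depth 32
  add 141.0.0.0/8 -> H3 at depth 8
  ? 141.0.0.102  path d0:-→d1:-→d2:-→d3:-→d4:-→d5:-→d6:-→d7:-→d8:H3  best=H3
  add 141.224.0.0/11 -> H3 at depth 11
  add 0.0.0.0/0 -> H4 at depth 0
  add 95.0.0.0/12 -> H3 at depth 12
  ? 95.3.168.198  path d0:H4→d1:-→d2:-→d3:-→d4:-→d5:-→d6:-→d7:-→d8:-→d9:-→d10:-→d11:-→d12:H3  best=H3
  add 88.0.0.0/5 -> H0 at depth 5
  add 141.240.0.0/12 -> H0 at depth 12
  ? 95.0.0.44  path d0:H4→d1:-→d2:-→d3:-→d4:-→d5:H0→d6:-→d7:-→d8:-→d9:-→d10:-→d11:-→d12:H3  best=H3
  del 88.0.0.0/5 (clear depth 5)
  add 141.250.31.0/24 -> H7 at depth 24
  ? 141.250.31.0  path d0:H4→d1:-→d2:-→d3:-→d4:-→d5:-→d6:-→d7:-→d8:H3→d9:-→d10:-→d11:H3→d12:H0→d13:-→d14:-→d15:-→d16:-→d17:-→d18:-→d19:-→d20:-→d21:-→d22:-→d23:-→d24:H7  best=H7
  add 0.0.0.0/1 -> H5 at depth 1

== LOOKUPS ==
["H3","H3","H3","H7"]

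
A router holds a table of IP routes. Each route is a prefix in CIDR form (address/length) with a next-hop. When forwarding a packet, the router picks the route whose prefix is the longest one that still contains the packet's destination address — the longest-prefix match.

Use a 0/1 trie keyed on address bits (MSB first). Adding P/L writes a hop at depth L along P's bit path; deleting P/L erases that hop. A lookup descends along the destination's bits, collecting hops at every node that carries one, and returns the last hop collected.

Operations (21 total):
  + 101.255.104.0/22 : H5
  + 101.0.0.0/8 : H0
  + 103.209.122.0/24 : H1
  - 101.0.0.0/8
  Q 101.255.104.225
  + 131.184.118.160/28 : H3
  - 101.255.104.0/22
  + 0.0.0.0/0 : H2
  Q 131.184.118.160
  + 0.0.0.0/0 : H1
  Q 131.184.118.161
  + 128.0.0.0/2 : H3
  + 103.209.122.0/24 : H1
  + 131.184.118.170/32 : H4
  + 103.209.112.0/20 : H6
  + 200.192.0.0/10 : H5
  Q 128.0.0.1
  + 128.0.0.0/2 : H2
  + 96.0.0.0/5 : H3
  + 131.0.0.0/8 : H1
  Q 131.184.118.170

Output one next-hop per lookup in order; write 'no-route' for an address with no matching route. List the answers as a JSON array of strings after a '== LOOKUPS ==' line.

Trace:
  + 101.255.104.0/22 (H5) depth=22
  + 101.0.0.0/8 (H0) depth=8
  + 103.209.122.0/24 (H1) depth=24
  del 101.0.0.0/8 (clear depth 8)
  Q 101.255.104.225: descend 0110010111111111011010 ; hops seen [H5] ; pick H5
  + 131.184.118.160/28 (H3) depth=28
  del 101.255.104.0/22 (clear depth 22)
  + 0.0.0.0/0 (H2) depth=0
  Q 131.184.118.160: descend 1000001110111000011101101010 ; hops seen [H2,H3] ; pick H3
  + 0.0.0.0/0 (H1) depth=0
  Q 131.184.118.161: descend 1000001110111000011101101010 ; hops seen [H1,H3] ; pick H3
  + 128.0.0.0/2 (H3) depth=2
  + 103.209.122.0/24 (H1) depth=24
  + 131.184.118.170/32 (H4) depth=32
  + 103.209.112.0/20 (H6) depth=20
  + 200.192.0.0/10 (H5) depth=10
  Q 128.0.0.1: descend 100000 ; hops seen [H1,H3] ; pick H3
  + 128.0.0.0/2 (H2) depth=2
  + 96.0.0.0/5 (H3) depth=5
  + 131.0.0.0/8 (H1) depth=8
  Q 131.184.118.170: descend 10000011101110000111011010101010 ; hops seen [H1,H2,H1,H3,H4] ; pick H4

== LOOKUPS ==
["H5","H3","H3","H3","H4"]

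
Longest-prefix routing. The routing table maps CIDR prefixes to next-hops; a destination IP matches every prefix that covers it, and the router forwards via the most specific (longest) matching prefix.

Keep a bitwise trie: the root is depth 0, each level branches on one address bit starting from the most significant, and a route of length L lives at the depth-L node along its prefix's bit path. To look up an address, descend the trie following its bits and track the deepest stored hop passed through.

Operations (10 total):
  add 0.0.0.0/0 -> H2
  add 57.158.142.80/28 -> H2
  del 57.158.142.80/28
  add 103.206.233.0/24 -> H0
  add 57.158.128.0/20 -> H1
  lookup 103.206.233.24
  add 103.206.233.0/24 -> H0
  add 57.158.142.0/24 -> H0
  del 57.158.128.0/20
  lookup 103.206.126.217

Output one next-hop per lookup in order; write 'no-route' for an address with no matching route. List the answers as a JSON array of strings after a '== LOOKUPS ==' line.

Apply in order:
  add 0.0.0.0/0 -> H2 at depth 0
  add 57.158.142.80/28 -> H2 at depth 28
  del 57.158.142.80/28 (clear depth 28)
  add 103.206.233.0/24 -> H0 at depth 24
  add 57.158.128.0/20 -> H1 at depth 20
  lookup 103.206.233.24: bits 011001111100111011101001 walk d0:H2→d1:-→d2:-→d3:-→d4:-→d5:-→d6:-→d7:-→d8:-→d9:-→d10:-→d11:-→d12:-→d13:-→d14:-→d15:-→d16:-→d17:-→d18:-→d19:-→d20:-→d21:-→d22:-→d23:-→d24:H0 -> H0
  add 103.206.233.0/24 -> H0 at depth 24
  add 57.158.142.0/24 -> H0 at depth 24
  del 57.158.128.0/20 (clear depth 20)
  lookup 103.206.126.217: bits 0110011111001110 walk d0:H2→d1:-→d2:-→d3:-→d4:-→d5:-→d6:-→d7:-→d8:-→d9:-→d10:-→d11:-→d12:-→d13:-→d14:-→d15:-→d16:- -> H2

== LOOKUPS ==
["H0","H2"]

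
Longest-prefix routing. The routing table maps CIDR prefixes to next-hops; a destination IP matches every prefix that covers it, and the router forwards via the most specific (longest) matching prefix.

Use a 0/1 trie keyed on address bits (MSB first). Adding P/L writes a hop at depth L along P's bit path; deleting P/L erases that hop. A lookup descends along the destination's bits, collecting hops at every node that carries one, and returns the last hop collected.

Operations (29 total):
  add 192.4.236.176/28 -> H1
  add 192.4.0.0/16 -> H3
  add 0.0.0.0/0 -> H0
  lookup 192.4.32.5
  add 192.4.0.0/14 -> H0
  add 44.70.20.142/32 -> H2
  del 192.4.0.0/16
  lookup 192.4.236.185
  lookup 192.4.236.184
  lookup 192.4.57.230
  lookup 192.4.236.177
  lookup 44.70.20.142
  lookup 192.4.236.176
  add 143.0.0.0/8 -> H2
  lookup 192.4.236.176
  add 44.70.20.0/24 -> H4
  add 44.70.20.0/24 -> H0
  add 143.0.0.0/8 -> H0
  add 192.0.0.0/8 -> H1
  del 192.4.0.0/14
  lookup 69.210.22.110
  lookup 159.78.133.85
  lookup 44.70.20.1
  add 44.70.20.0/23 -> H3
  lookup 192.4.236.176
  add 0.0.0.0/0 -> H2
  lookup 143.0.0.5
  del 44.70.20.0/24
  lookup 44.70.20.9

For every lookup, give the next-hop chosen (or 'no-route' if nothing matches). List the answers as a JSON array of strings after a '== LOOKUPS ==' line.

Process each operation:
  add 192.4.236.176/28 -> H1 at depth 28
  add 192.4.0.0/16 -> H3 at depth 16
  add 0.0.0.0/0 -> H0 at depth 0
  ? 192.4.32.5  path d0:H0→d1:-→d2:-→d3:-→d4:-→d5:-→d6:-→d7:-→d8:-→d9:-→d10:-→d11:-→d12:-→d13:-→d14:-→d15:-→d16:H3  best=H3
  add 192.4.0.0/14 -> H0 at depth 14
  add 44.70.20.142/32 -> H2 at depth 32
  del 192.4.0.0/16 (clear depth 16)
  ? 192.4.236.185  path d0:H0→d1:-→d2:-→d3:-→d4:-→d5:-→d6:-→d7:-→d8:-→d9:-→d10:-→d11:-→d12:-→d13:-→d14:H0→d15:-→d16:-→d17:-→d18:-→d19:-→d20:-→d21:-→d22:-→d23:-→d24:-→d25:-→d26:-→d27:-→d28:H1  best=H1
  ? 192.4.236.184  path d0:H0→d1:-→d2:-→d3:-→d4:-→d5:-→d6:-→d7:-→d8:-→d9:-→d10:-→d11:-→d12:-→d13:-→d14:H0→d15:-→d16:-→d17:-→d18:-→d19:-→d20:-→d21:-→d22:-→d23:-→d24:-→d25:-→d26:-→d27:-→d28:H1  best=H1
  ? 192.4.57.230  path d0:H0→d1:-→d2:-→d3:-→d4:-→d5:-→d6:-→d7:-→d8:-→d9:-→d10:-→d11:-→d12:-→d13:-→d14:H0→d15:-→d16:-  best=H0
  ? 192.4.236.177  path d0:H0→d1:-→d2:-→d3:-→d4:-→d5:-→d6:-→d7:-→d8:-→d9:-→d10:-→d11:-→d12:-→d13:-→d14:H0→d15:-→d16:-→d17:-→d18:-→d19:-→d20:-→d21:-→d22:-→d23:-→d24:-→d25:-→d26:-→d27:-→d28:H1  best=H1
  ? 44.70.20.142  path d0:H0→d1:-→d2:-→d3:-→d4:-→d5:-→d6:-→d7:-→d8:-→d9:-→d10:-→d11:-→d12:-→d13:-→d14:-→d15:-→d16:-→d17:-→d18:-→d19:-→d20:-→d21:-→d22:-→d23:-→d24:-→d25:-→d26:-→d27:-→d28:-→d29:-→d30:-→d31:-→d32:H2  best=H2
  ? 192.4.236.176  path d0:H0→d1:-→d2:-→d3:-→d4:-→d5:-→d6:-→d7:-→d8:-→d9:-→d10:-→d11:-→d12:-→d13:-→d14:H0→d15:-→d16:-→d17:-→d18:-→d19:-→d20:-→d21:-→d22:-→d23:-→d24:-→d25:-→d26:-→d27:-→d28:H1  best=H1
  add 143.0.0.0/8 -> H2 at depth 8
  ? 192.4.236.176  path d0:H0→d1:-→d2:-→d3:-→d4:-→d5:-→d6:-→d7:-→d8:-→d9:-→d10:-→d11:-→d12:-→d13:-→d14:H0→d15:-→d16:-→d17:-→d18:-→d19:-→d20:-→d21:-→d22:-→d23:-→d24:-→d25:-→d26:-→d27:-→d28:H1  best=H1
  add 44.70.20.0/24 -> H4 at depth 24
  add 44.70.20.0/24 -> H0 at depth 24
  add 143.0.0.0/8 -> H0 at depth 8
  add 192.0.0.0/8 -> H1 at depth 8
  del 192.4.0.0/14 (clear depth 14)
  ? 69.210.22.110  path d0:H0→d1:-  best=H0
  ? 159.78.133.85  path d0:H0→d1:-→d2:-→d3:-  best=H0
  ? 44.70.20.1  path d0:H0→d1:-→d2:-→d3:-→d4:-→d5:-→d6:-→d7:-→d8:-→d9:-→d10:-→d11:-→d12:-→d13:-→d14:-→d15:-→d16:-→d17:-→d18:-→d19:-→d20:-→d21:-→d22:-→d23:-→d24:H0  best=H0
  add 44.70.20.0/23 -> H3 at depth 23
  ? 192.4.236.176  path d0:H0→d1:-→d2:-→d3:-→d4:-→d5:-→d6:-→d7:-→d8:H1→d9:-→d10:-→d11:-→d12:-→d13:-→d14:-→d15:-→d16:-→d17:-→d18:-→d19:-→d20:-→d21:-→d22:-→d23:-→d24:-→d25:-→d26:-→d27:-→d28:H1  best=H1
  add 0.0.0.0/0 -> H2 at depth 0
  ? 143.0.0.5  path d0:H2→d1:-→d2:-→d3:-→d4:-→d5:-→d6:-→d7:-→d8:H0  best=H0
  del 44.70.20.0/24 (clear depth 24)
  ? 44.70.20.9  path d0:H2→d1:-→d2:-→d3:-→d4:-→d5:-→d6:-→d7:-→d8:-→d9:-→d10:-→d11:-→d12:-→d13:-→d14:-→d15:-→d16:-→d17:-→d18:-→d19:-→d20:-→d21:-→d22:-→d23:H3→d24:-  best=H3

== LOOKUPS ==
["H3","H1","H1","H0","H1","H2","H1","H1","H0","H0","H0","H1","H0","H3"]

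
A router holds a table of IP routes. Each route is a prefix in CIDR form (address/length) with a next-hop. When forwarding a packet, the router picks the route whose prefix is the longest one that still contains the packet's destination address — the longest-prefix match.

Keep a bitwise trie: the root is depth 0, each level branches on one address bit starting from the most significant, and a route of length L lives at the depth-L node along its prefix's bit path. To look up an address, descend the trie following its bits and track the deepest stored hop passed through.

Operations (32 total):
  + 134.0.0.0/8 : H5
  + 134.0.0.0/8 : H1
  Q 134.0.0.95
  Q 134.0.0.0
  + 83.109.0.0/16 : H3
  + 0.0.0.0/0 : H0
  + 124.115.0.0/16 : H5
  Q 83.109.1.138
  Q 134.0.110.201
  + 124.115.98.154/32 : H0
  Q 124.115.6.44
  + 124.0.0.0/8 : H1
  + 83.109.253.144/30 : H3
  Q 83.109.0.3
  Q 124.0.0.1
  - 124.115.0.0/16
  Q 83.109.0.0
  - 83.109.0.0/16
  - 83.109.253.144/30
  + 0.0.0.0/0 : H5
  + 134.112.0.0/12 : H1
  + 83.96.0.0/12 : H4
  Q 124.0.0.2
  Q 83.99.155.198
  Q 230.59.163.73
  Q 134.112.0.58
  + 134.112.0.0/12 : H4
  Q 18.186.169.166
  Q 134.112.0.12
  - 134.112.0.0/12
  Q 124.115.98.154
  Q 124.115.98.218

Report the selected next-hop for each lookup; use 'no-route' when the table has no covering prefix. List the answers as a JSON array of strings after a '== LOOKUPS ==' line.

Process each operation:
  + 134.0.0.0/8 (H5) depth=8
  + 134.0.0.0/8 (H1) depth=8
  Q 134.0.0.95: descend 10000110 ; hops seen [H1] ; pick H1
  Q 134.0.0.0: descend 10000110 ; hops seen [H1] ; pick H1
  + 83.109.0.0/16 (H3) depth=16
  + 0.0.0.0/0 (H0) depth=0
  + 124.115.0.0/16 (H5) depth=16
  Q 83.109.1.138: descend 0101001101101101 ; hops seen [H0,H3] ; pick H3
  Q 134.0.110.201: descend 10000110 ; hops seen [H0,H1] ; pick H1
  + 124.115.98.154/32 (H0) depth=32
  Q 124.115.6.44: descend 01111100011100110 ; hops seen [H0,H5] ; pick H5
  + 124.0.0.0/8 (H1) depth=8
  + 83.109.253.144/30 (H3) depth=30
  Q 83.109.0.3: descend 0101001101101101 ; hops seen [H0,H3] ; pick H3
  Q 124.0.0.1: descend 011111000 ; hops seen [H0,H1] ; pick H1
  del 124.115.0.0/16 (clear depth 16)
  Q 83.109.0.0: descend 0101001101101101 ; hops seen [H0,H3] ; pick H3
  del 83.109.0.0/16 (clear depth 16)
  del 83.109.253.144/30 (clear depth 30)
  + 0.0.0.0/0 (H5) depth=0
  + 134.112.0.0/12 (H1) depth=12
  + 83.96.0.0/12 (H4) depth=12
  Q 124.0.0.2: descend 011111000 ; hops seen [H5,H1] ; pick H1
  Q 83.99.155.198: descend 010100110110 ; hops seen [H5,H4] ; pick H4
  Q 230.59.163.73: descend 1 ; hops seen [H5] ; pick H5
  Q 134.112.0.58: descend 100001100111 ; hops seen [H5,H1,H1] ; pick H1
  + 134.112.0.0/12 (H4) depth=12
  Q 18.186.169.166: descend 0 ; hops seen [H5] ; pick H5
  Q 134.112.0.12: descend 100001100111 ; hops seen [H5,H1,H4] ; pick H4
  del 134.112.0.0/12 (clear depth 12)
  Q 124.115.98.154: descend 01111100011100110110001010011010 ; hops seen [H5,H1,H0] ; pick H0
  Q 124.115.98.218: descend 0111110001110011011000101 ; hops seen [H5,H1] ; pick H1

== LOOKUPS ==
["H1","H1","H3","H1","H5","H3","H1","H3","H1","H4","H5","H1","H5","H4","H0","H1"]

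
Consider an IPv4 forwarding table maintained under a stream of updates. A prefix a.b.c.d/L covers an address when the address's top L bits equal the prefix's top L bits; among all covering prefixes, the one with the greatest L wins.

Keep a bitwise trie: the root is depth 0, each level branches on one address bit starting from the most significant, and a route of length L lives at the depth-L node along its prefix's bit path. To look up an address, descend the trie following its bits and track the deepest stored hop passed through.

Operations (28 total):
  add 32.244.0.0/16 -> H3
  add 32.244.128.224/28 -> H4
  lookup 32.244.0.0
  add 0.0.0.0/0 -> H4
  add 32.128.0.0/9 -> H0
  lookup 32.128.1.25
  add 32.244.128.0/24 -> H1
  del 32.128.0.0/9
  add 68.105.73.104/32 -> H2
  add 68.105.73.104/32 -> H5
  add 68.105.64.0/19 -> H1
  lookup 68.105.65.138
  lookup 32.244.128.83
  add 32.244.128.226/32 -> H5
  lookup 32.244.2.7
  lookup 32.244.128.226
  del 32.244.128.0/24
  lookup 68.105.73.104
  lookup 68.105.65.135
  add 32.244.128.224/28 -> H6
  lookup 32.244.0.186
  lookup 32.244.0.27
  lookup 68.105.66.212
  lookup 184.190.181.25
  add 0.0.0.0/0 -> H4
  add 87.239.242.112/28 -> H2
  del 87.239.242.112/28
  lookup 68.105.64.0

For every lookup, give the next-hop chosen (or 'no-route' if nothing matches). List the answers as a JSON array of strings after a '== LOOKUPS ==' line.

Trace:
  add 32.244.0.0/16 -> H3 at depth 16
  add 32.244.128.224/28 -> H4 at depth 28
  ? 32.244.0.0  path d0:-→d1:-→d2:-→d3:-→d4:-→d5:-→d6:-→d7:-→d8:-→d9:-→d10:-→d11:-→d12:-→d13:-→d14:-→d15:-→d16:H3  best=H3
  add 0.0.0.0/0 -> H4 at depth 0
  add 32.128.0.0/9 -> H0 at depth 9
  ? 32.128.1.25  path d0:H4→d1:-→d2:-→d3:-→d4:-→d5:-→d6:-→d7:-→d8:-→d9:H0  best=H0
  add 32.244.128.0/24 -> H1 at depth 24
  del 32.128.0.0/9 (clear depth 9)
  add 68.105.73.104/32 -> H2 at depth 32
  add 68.105.73.104/32 -> H5 at depth 32
  add 68.105.64.0/19 -> H1 at depth 19
  ? 68.105.65.138  path d0:H4→d1:-→d2:-→d3:-→d4:-→d5:-→d6:-→d7:-→d8:-→d9:-→d10:-→d11:-→d12:-→d13:-→d14:-→d15:-→d16:-→d17:-→d18:-→d19:H1→d20:-  best=H1
  ? 32.244.128.83  path d0:H4→d1:-→d2:-→d3:-→d4:-→d5:-→d6:-→d7:-→d8:-→d9:-→d10:-→d11:-→d12:-→d13:-→d14:-→d15:-→d16:H3→d17:-→d18:-→d19:-→d20:-→d21:-→d22:-→d23:-→d24:H1  best=H1
  add 32.244.128.226/32 -> H5 at depth 32
  ? 32.244.2.7  path d0:H4→d1:-→d2:-→d3:-→d4:-→d5:-→d6:-→d7:-→d8:-→d9:-→d10:-→d11:-→d12:-→d13:-→d14:-→d15:-→d16:H3  best=H3
  ? 32.244.128.226  path d0:H4→d1:-→d2:-→d3:-→d4:-→d5:-→d6:-→d7:-→d8:-→d9:-→d10:-→d11:-→d12:-→d13:-→d14:-→d15:-→d16:H3→d17:-→d18:-→d19:-→d20:-→d21:-→d22:-→d23:-→d24:H1→d25:-→d26:-→d27:-→d28:H4→d29:-→d30:-→d31:-→d32:H5  best=H5
  del 32.244.128.0/24 (clear depth 24)
  ? 68.105.73.104  path d0:H4→d1:-→d2:-→d3:-→d4:-→d5:-→d6:-→d7:-→d8:-→d9:-→d10:-→d11:-→d12:-→d13:-→d14:-→d15:-→d16:-→d17:-→d18:-→d19:H1→d20:-→d21:-→d22:-→d23:-→d24:-→d25:-→d26:-→d27:-→d28:-→d29:-→d30:-→d31:-→d32:H5  best=H5
  ? 68.105.65.135  path d0:H4→d1:-→d2:-→d3:-→d4:-→d5:-→d6:-→d7:-→d8:-→d9:-→d10:-→d11:-→d12:-→d13:-→d14:-→d15:-→d16:-→d17:-→d18:-→d19:H1→d20:-  best=H1
  add 32.244.128.224/28 -> H6 at depth 28
  ? 32.244.0.186  path d0:H4→d1:-→d2:-→d3:-→d4:-→d5:-→d6:-→d7:-→d8:-→d9:-→d10:-→d11:-→d12:-→d13:-→d14:-→d15:-→d16:H3  best=H3
  ? 32.244.0.27  path d0:H4→d1:-→d2:-→d3:-→d4:-→d5:-→d6:-→d7:-→d8:-→d9:-→d10:-→d11:-→d12:-→d13:-→d14:-→d15:-→d16:H3  best=H3
  ? 68.105.66.212  path d0:H4→d1:-→d2:-→d3:-→d4:-→d5:-→d6:-→d7:-→d8:-→d9:-→d10:-→d11:-→d12:-→d13:-→d14:-→d15:-→d16:-→d17:-→d18:-→d19:H1→d20:-  best=H1
  ? 184.190.181.25  path d0:H4  best=H4
  add 0.0.0.0/0 -> H4 at depth 0
  add 87.239.242.112/28 -> H2 at depth 28
  del 87.239.242.112/28 (clear depth 28)
  ? 68.105.64.0  path d0:H4→d1:-→d2:-→d3:-→d4:-→d5:-→d6:-→d7:-→d8:-→d9:-→d10:-→d11:-→d12:-→d13:-→d14:-→d15:-→d16:-→d17:-→d18:-→d19:H1→d20:-  best=H1

== LOOKUPS ==
["H3","H0","H1","H1","H3","H5","H5","H1","H3","H3","H1","H4","H1"]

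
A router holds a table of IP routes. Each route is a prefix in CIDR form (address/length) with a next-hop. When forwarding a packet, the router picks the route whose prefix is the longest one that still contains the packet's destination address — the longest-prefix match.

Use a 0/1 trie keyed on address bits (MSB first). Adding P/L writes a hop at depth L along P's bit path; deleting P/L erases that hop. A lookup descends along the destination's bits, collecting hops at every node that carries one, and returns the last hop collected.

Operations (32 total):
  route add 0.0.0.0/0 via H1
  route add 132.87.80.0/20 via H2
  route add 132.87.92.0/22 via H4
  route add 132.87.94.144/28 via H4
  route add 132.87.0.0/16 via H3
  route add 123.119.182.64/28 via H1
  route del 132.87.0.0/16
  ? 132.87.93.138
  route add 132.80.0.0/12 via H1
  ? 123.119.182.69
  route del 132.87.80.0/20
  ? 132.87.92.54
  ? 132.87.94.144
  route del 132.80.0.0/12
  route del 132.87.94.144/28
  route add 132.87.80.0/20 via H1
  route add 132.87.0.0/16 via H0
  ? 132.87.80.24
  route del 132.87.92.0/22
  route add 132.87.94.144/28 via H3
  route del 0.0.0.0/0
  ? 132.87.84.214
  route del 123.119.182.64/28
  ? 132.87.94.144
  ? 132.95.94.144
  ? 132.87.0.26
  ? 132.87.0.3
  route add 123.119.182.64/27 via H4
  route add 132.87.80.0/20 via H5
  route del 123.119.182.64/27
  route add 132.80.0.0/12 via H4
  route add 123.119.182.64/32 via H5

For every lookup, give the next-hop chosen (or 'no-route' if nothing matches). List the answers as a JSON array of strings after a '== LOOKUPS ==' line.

Trace:
  + 0.0.0.0/0 (H1) depth=0
  + 132.87.80.0/20 (H2) depth=20
  + 132.87.92.0/22 (H4) depth=22
  + 132.87.94.144/28 (H4) depth=28
  + 132.87.0.0/16 (H3) depth=16
  + 123.119.182.64/28 (H1) depth=28
  - 132.87.0.0/16 clear@16
  Q 132.87.93.138: descend 1000010001010111010111 ; hops seen [H1,H2,H4] ; pick H4
  + 132.80.0.0/12 (H1) depth=12
  Q 123.119.182.69: descend 0111101101110111101101100100 ; hops seen [H1,H1] ; pick H1
  - 132.87.80.0/20 clear@20
  Q 132.87.92.54: descend 1000010001010111010111 ; hops seen [H1,H1,H4] ; pick H4
  Q 132.87.94.144: descend 1000010001010111010111101001 ; hops seen [H1,H1,H4,H4] ; pick H4
  - 132.80.0.0/12 clear@12
  - 132.87.94.144/28 clear@28
  + 132.87.80.0/20 (H1) depth=20
  + 132.87.0.0/16 (H0) depth=16
  Q 132.87.80.24: descend 10000100010101110101 ; hops seen [H1,H0,H1] ; pick H1
  - 132.87.92.0/22 clear@22
  + 132.87.94.144/28 (H3) depth=28
  - 0.0.0.0/0 clear@0
  Q 132.87.84.214: descend 10000100010101110101 ; hops seen [H0,H1] ; pick H1
  - 123.119.182.64/28 clear@28
  Q 132.87.94.144: descend 1000010001010111010111101001 ; hops seen [H0,H1,H3] ; pick H3
  Q 132.95.94.144: descend 100001000101 ; hops seen [∅] ; pick no-route
  Q 132.87.0.26: descend 10000100010101110 ; hops seen [H0] ; pick H0
  Q 132.87.0.3: descend 10000100010101110 ; hops seen [H0] ; pick H0
  + 123.119.182.64/27 (H4) depth=27
  + 132.87.80.0/20 (H5) depth=20
  - 123.119.182.64/27 clear@27
  + 132.80.0.0/12 (H4) depth=12
  + 123.119.182.64/32 (H5) depth=32

== LOOKUPS ==
["H4","H1","H4","H4","H1","H1","H3","no-route","H0","H0"]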